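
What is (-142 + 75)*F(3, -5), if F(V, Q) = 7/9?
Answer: -469/9 ≈ -52.111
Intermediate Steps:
F(V, Q) = 7/9 (F(V, Q) = 7*(⅑) = 7/9)
(-142 + 75)*F(3, -5) = (-142 + 75)*(7/9) = -67*7/9 = -469/9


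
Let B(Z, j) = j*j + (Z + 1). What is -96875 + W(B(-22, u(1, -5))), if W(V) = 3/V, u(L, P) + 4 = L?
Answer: -387501/4 ≈ -96875.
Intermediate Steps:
u(L, P) = -4 + L
B(Z, j) = 1 + Z + j² (B(Z, j) = j² + (1 + Z) = 1 + Z + j²)
-96875 + W(B(-22, u(1, -5))) = -96875 + 3/(1 - 22 + (-4 + 1)²) = -96875 + 3/(1 - 22 + (-3)²) = -96875 + 3/(1 - 22 + 9) = -96875 + 3/(-12) = -96875 + 3*(-1/12) = -96875 - ¼ = -387501/4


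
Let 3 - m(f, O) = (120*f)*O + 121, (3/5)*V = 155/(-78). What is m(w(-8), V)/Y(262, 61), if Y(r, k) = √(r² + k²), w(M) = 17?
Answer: 258898*√72365/2822235 ≈ 24.677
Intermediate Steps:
V = -775/234 (V = 5*(155/(-78))/3 = 5*(155*(-1/78))/3 = (5/3)*(-155/78) = -775/234 ≈ -3.3120)
m(f, O) = -118 - 120*O*f (m(f, O) = 3 - ((120*f)*O + 121) = 3 - (120*O*f + 121) = 3 - (121 + 120*O*f) = 3 + (-121 - 120*O*f) = -118 - 120*O*f)
Y(r, k) = √(k² + r²)
m(w(-8), V)/Y(262, 61) = (-118 - 120*(-775/234)*17)/(√(61² + 262²)) = (-118 + 263500/39)/(√(3721 + 68644)) = 258898/(39*(√72365)) = 258898*(√72365/72365)/39 = 258898*√72365/2822235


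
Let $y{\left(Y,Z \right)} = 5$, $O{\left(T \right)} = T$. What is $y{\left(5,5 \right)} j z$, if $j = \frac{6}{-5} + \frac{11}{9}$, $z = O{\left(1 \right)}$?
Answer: $\frac{1}{9} \approx 0.11111$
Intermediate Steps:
$z = 1$
$j = \frac{1}{45}$ ($j = 6 \left(- \frac{1}{5}\right) + 11 \cdot \frac{1}{9} = - \frac{6}{5} + \frac{11}{9} = \frac{1}{45} \approx 0.022222$)
$y{\left(5,5 \right)} j z = 5 \cdot \frac{1}{45} \cdot 1 = \frac{1}{9} \cdot 1 = \frac{1}{9}$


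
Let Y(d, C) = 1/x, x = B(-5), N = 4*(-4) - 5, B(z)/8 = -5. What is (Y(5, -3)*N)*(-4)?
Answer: -21/10 ≈ -2.1000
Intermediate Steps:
B(z) = -40 (B(z) = 8*(-5) = -40)
N = -21 (N = -16 - 5 = -21)
x = -40
Y(d, C) = -1/40 (Y(d, C) = 1/(-40) = -1/40)
(Y(5, -3)*N)*(-4) = -1/40*(-21)*(-4) = (21/40)*(-4) = -21/10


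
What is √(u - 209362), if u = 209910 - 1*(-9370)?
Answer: 3*√1102 ≈ 99.589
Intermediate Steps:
u = 219280 (u = 209910 + 9370 = 219280)
√(u - 209362) = √(219280 - 209362) = √9918 = 3*√1102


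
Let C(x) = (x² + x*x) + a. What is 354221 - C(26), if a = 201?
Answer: 352668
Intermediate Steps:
C(x) = 201 + 2*x² (C(x) = (x² + x*x) + 201 = (x² + x²) + 201 = 2*x² + 201 = 201 + 2*x²)
354221 - C(26) = 354221 - (201 + 2*26²) = 354221 - (201 + 2*676) = 354221 - (201 + 1352) = 354221 - 1*1553 = 354221 - 1553 = 352668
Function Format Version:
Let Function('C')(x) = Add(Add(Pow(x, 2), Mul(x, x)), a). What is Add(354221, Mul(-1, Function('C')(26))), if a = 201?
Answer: 352668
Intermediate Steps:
Function('C')(x) = Add(201, Mul(2, Pow(x, 2))) (Function('C')(x) = Add(Add(Pow(x, 2), Mul(x, x)), 201) = Add(Add(Pow(x, 2), Pow(x, 2)), 201) = Add(Mul(2, Pow(x, 2)), 201) = Add(201, Mul(2, Pow(x, 2))))
Add(354221, Mul(-1, Function('C')(26))) = Add(354221, Mul(-1, Add(201, Mul(2, Pow(26, 2))))) = Add(354221, Mul(-1, Add(201, Mul(2, 676)))) = Add(354221, Mul(-1, Add(201, 1352))) = Add(354221, Mul(-1, 1553)) = Add(354221, -1553) = 352668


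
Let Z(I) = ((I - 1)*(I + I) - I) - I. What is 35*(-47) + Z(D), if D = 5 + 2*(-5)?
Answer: -1575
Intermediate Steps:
D = -5 (D = 5 - 10 = -5)
Z(I) = -2*I + 2*I*(-1 + I) (Z(I) = ((-1 + I)*(2*I) - I) - I = (2*I*(-1 + I) - I) - I = (-I + 2*I*(-1 + I)) - I = -2*I + 2*I*(-1 + I))
35*(-47) + Z(D) = 35*(-47) + 2*(-5)*(-2 - 5) = -1645 + 2*(-5)*(-7) = -1645 + 70 = -1575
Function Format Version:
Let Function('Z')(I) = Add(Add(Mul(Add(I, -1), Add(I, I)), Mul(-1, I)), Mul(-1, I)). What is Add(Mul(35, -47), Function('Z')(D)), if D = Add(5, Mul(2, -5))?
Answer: -1575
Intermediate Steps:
D = -5 (D = Add(5, -10) = -5)
Function('Z')(I) = Add(Mul(-2, I), Mul(2, I, Add(-1, I))) (Function('Z')(I) = Add(Add(Mul(Add(-1, I), Mul(2, I)), Mul(-1, I)), Mul(-1, I)) = Add(Add(Mul(2, I, Add(-1, I)), Mul(-1, I)), Mul(-1, I)) = Add(Add(Mul(-1, I), Mul(2, I, Add(-1, I))), Mul(-1, I)) = Add(Mul(-2, I), Mul(2, I, Add(-1, I))))
Add(Mul(35, -47), Function('Z')(D)) = Add(Mul(35, -47), Mul(2, -5, Add(-2, -5))) = Add(-1645, Mul(2, -5, -7)) = Add(-1645, 70) = -1575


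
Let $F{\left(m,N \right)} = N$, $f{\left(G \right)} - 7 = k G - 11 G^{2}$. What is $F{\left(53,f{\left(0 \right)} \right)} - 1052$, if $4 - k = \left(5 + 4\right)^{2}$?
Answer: $-1045$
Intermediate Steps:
$k = -77$ ($k = 4 - \left(5 + 4\right)^{2} = 4 - 9^{2} = 4 - 81 = -77$)
$f{\left(G \right)} = 7 - 77 G - 11 G^{2}$ ($f{\left(G \right)} = 7 - \left(11 G^{2} + 77 G\right) = 7 - 77 G - 11 G^{2}$)
$F{\left(53,f{\left(0 \right)} \right)} - 1052 = \left(7 - 0 - 11 \cdot 0^{2}\right) - 1052 = \left(7 + 0 - 0\right) - 1052 = \left(7 + 0 + 0\right) - 1052 = 7 - 1052 = -1045$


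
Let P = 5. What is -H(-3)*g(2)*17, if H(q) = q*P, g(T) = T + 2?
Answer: 1020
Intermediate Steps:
g(T) = 2 + T
H(q) = 5*q (H(q) = q*5 = 5*q)
-H(-3)*g(2)*17 = -(5*(-3))*(2 + 2)*17 = -(-15*4)*17 = -(-60)*17 = -1*(-1020) = 1020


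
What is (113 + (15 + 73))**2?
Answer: 40401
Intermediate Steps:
(113 + (15 + 73))**2 = (113 + 88)**2 = 201**2 = 40401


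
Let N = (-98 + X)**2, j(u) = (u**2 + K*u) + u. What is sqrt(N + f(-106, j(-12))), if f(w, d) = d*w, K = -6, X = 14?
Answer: 2*I*sqrt(3642) ≈ 120.7*I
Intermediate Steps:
j(u) = u**2 - 5*u (j(u) = (u**2 - 6*u) + u = u**2 - 5*u)
N = 7056 (N = (-98 + 14)**2 = (-84)**2 = 7056)
sqrt(N + f(-106, j(-12))) = sqrt(7056 - 12*(-5 - 12)*(-106)) = sqrt(7056 - 12*(-17)*(-106)) = sqrt(7056 + 204*(-106)) = sqrt(7056 - 21624) = sqrt(-14568) = 2*I*sqrt(3642)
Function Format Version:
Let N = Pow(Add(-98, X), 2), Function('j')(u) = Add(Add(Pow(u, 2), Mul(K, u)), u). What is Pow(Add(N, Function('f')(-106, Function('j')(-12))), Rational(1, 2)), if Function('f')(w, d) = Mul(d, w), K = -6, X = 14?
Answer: Mul(2, I, Pow(3642, Rational(1, 2))) ≈ Mul(120.70, I)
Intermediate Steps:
Function('j')(u) = Add(Pow(u, 2), Mul(-5, u)) (Function('j')(u) = Add(Add(Pow(u, 2), Mul(-6, u)), u) = Add(Pow(u, 2), Mul(-5, u)))
N = 7056 (N = Pow(Add(-98, 14), 2) = Pow(-84, 2) = 7056)
Pow(Add(N, Function('f')(-106, Function('j')(-12))), Rational(1, 2)) = Pow(Add(7056, Mul(Mul(-12, Add(-5, -12)), -106)), Rational(1, 2)) = Pow(Add(7056, Mul(Mul(-12, -17), -106)), Rational(1, 2)) = Pow(Add(7056, Mul(204, -106)), Rational(1, 2)) = Pow(Add(7056, -21624), Rational(1, 2)) = Pow(-14568, Rational(1, 2)) = Mul(2, I, Pow(3642, Rational(1, 2)))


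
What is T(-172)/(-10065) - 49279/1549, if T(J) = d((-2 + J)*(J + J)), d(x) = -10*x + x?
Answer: 112819787/5196895 ≈ 21.709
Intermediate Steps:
d(x) = -9*x
T(J) = -18*J*(-2 + J) (T(J) = -9*(-2 + J)*(J + J) = -9*(-2 + J)*2*J = -18*J*(-2 + J))
T(-172)/(-10065) - 49279/1549 = (18*(-172)*(2 - 1*(-172)))/(-10065) - 49279/1549 = (18*(-172)*(2 + 172))*(-1/10065) - 49279*1/1549 = (18*(-172)*174)*(-1/10065) - 49279/1549 = -538704*(-1/10065) - 49279/1549 = 179568/3355 - 49279/1549 = 112819787/5196895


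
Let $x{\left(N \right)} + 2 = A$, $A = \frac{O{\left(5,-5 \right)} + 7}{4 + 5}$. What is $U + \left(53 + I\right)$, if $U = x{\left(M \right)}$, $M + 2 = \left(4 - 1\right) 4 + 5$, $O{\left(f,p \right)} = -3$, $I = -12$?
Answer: $\frac{355}{9} \approx 39.444$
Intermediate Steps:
$M = 15$ ($M = -2 + \left(\left(4 - 1\right) 4 + 5\right) = -2 + \left(3 \cdot 4 + 5\right) = -2 + \left(12 + 5\right) = -2 + 17 = 15$)
$A = \frac{4}{9}$ ($A = \frac{-3 + 7}{4 + 5} = \frac{4}{9} \approx 0.44444$)
$x{\left(N \right)} = - \frac{14}{9}$ ($x{\left(N \right)} = -2 + \frac{4}{9} = - \frac{14}{9}$)
$U = - \frac{14}{9} \approx -1.5556$
$U + \left(53 + I\right) = - \frac{14}{9} + \left(53 - 12\right) = - \frac{14}{9} + 41 = \frac{355}{9}$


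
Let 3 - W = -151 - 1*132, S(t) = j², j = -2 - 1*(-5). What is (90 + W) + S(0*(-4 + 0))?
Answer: 385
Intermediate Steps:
j = 3 (j = -2 + 5 = 3)
S(t) = 9 (S(t) = 3² = 9)
W = 286 (W = 3 - (-151 - 1*132) = 3 - (-151 - 132) = 3 - 1*(-283) = 3 + 283 = 286)
(90 + W) + S(0*(-4 + 0)) = (90 + 286) + 9 = 376 + 9 = 385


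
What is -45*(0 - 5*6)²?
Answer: -40500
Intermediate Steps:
-45*(0 - 5*6)² = -45*(0 - 30)² = -45*(-30)² = -45*900 = -40500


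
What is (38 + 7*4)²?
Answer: 4356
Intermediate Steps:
(38 + 7*4)² = (38 + 28)² = 66² = 4356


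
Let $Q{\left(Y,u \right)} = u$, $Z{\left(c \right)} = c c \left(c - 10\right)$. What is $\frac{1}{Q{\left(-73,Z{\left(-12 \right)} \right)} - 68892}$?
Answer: $- \frac{1}{72060} \approx -1.3877 \cdot 10^{-5}$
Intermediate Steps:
$Z{\left(c \right)} = c^{2} \left(-10 + c\right)$
$\frac{1}{Q{\left(-73,Z{\left(-12 \right)} \right)} - 68892} = \frac{1}{\left(-12\right)^{2} \left(-10 - 12\right) - 68892} = \frac{1}{144 \left(-22\right) - 68892} = \frac{1}{-3168 - 68892} = \frac{1}{-72060} = - \frac{1}{72060}$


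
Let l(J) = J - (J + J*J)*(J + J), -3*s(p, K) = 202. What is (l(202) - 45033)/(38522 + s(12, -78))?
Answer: -49833765/115364 ≈ -431.97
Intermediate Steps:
s(p, K) = -202/3 (s(p, K) = -⅓*202 = -202/3)
l(J) = J - 2*J*(J + J²) (l(J) = J - (J + J²)*2*J = J - 2*J*(J + J²))
(l(202) - 45033)/(38522 + s(12, -78)) = (202*(1 - 2*202 - 2*202²) - 45033)/(38522 - 202/3) = (202*(1 - 404 - 2*40804) - 45033)/(115364/3) = (202*(1 - 404 - 81608) - 45033)*(3/115364) = (202*(-82011) - 45033)*(3/115364) = (-16566222 - 45033)*(3/115364) = -16611255*3/115364 = -49833765/115364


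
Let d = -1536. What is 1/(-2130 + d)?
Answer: -1/3666 ≈ -0.00027278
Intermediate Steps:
1/(-2130 + d) = 1/(-2130 - 1536) = 1/(-3666) = -1/3666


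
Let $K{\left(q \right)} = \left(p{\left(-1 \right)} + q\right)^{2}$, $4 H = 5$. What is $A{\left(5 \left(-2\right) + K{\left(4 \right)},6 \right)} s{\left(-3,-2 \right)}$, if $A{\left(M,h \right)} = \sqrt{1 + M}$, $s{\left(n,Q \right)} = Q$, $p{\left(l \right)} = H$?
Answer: $- \frac{3 \sqrt{33}}{2} \approx -8.6169$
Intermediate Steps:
$H = \frac{5}{4}$ ($H = \frac{1}{4} \cdot 5 = \frac{5}{4} \approx 1.25$)
$p{\left(l \right)} = \frac{5}{4}$
$K{\left(q \right)} = \left(\frac{5}{4} + q\right)^{2}$
$A{\left(5 \left(-2\right) + K{\left(4 \right)},6 \right)} s{\left(-3,-2 \right)} = \sqrt{1 + \left(5 \left(-2\right) + \frac{\left(5 + 4 \cdot 4\right)^{2}}{16}\right)} \left(-2\right) = \sqrt{1 - \left(10 - \frac{\left(5 + 16\right)^{2}}{16}\right)} \left(-2\right) = \sqrt{1 - \left(10 - \frac{21^{2}}{16}\right)} \left(-2\right) = \sqrt{1 + \left(-10 + \frac{1}{16} \cdot 441\right)} \left(-2\right) = \sqrt{1 + \left(-10 + \frac{441}{16}\right)} \left(-2\right) = \sqrt{1 + \frac{281}{16}} \left(-2\right) = \sqrt{\frac{297}{16}} \left(-2\right) = \frac{3 \sqrt{33}}{4} \left(-2\right) = - \frac{3 \sqrt{33}}{2}$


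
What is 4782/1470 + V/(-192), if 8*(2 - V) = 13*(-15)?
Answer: 1172497/376320 ≈ 3.1157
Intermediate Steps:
V = 211/8 (V = 2 - 13*(-15)/8 = 2 - ⅛*(-195) = 2 + 195/8 = 211/8 ≈ 26.375)
4782/1470 + V/(-192) = 4782/1470 + (211/8)/(-192) = 4782*(1/1470) + (211/8)*(-1/192) = 797/245 - 211/1536 = 1172497/376320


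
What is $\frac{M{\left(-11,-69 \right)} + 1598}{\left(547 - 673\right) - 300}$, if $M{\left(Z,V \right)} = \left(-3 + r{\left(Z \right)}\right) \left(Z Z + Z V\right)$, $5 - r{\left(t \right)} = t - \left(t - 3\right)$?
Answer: $- \frac{359}{213} \approx -1.6854$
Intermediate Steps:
$r{\left(t \right)} = 2$ ($r{\left(t \right)} = 5 - \left(t - \left(t - 3\right)\right) = 5 - \left(t - \left(-3 + t\right)\right) = 5 - 3 = 2$)
$M{\left(Z,V \right)} = - Z^{2} - V Z$ ($M{\left(Z,V \right)} = \left(-3 + 2\right) \left(Z Z + Z V\right) = - (Z^{2} + V Z) = - Z^{2} - V Z$)
$\frac{M{\left(-11,-69 \right)} + 1598}{\left(547 - 673\right) - 300} = \frac{\left(-1\right) \left(-11\right) \left(-69 - 11\right) + 1598}{\left(547 - 673\right) - 300} = \frac{\left(-1\right) \left(-11\right) \left(-80\right) + 1598}{-126 - 300} = \frac{-880 + 1598}{-426} = 718 \left(- \frac{1}{426}\right) = - \frac{359}{213}$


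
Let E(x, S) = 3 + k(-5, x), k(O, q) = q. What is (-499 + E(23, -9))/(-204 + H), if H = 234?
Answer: -473/30 ≈ -15.767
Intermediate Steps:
E(x, S) = 3 + x
(-499 + E(23, -9))/(-204 + H) = (-499 + (3 + 23))/(-204 + 234) = (-499 + 26)/30 = -473*1/30 = -473/30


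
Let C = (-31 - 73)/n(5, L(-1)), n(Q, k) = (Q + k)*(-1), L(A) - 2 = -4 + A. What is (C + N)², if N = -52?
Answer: 0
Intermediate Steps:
L(A) = -2 + A (L(A) = 2 + (-4 + A) = -2 + A)
n(Q, k) = -Q - k
C = 52 (C = (-31 - 73)/(-1*5 - (-2 - 1)) = -104/(-5 - 1*(-3)) = -104/(-5 + 3) = -104/(-2) = -104*(-½) = 52)
(C + N)² = (52 - 52)² = 0² = 0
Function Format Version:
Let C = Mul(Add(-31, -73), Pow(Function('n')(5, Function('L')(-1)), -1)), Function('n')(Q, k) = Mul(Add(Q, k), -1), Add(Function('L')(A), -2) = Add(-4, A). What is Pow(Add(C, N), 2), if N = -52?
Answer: 0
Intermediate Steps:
Function('L')(A) = Add(-2, A) (Function('L')(A) = Add(2, Add(-4, A)) = Add(-2, A))
Function('n')(Q, k) = Add(Mul(-1, Q), Mul(-1, k))
C = 52 (C = Mul(Add(-31, -73), Pow(Add(Mul(-1, 5), Mul(-1, Add(-2, -1))), -1)) = Mul(-104, Pow(Add(-5, Mul(-1, -3)), -1)) = Mul(-104, Pow(Add(-5, 3), -1)) = Mul(-104, Pow(-2, -1)) = Mul(-104, Rational(-1, 2)) = 52)
Pow(Add(C, N), 2) = Pow(Add(52, -52), 2) = Pow(0, 2) = 0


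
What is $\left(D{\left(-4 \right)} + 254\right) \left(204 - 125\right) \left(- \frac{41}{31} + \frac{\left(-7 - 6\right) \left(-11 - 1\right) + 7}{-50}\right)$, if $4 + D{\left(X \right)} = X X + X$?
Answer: $- \frac{73508947}{775} \approx -94850.0$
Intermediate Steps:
$D{\left(X \right)} = -4 + X + X^{2}$ ($D{\left(X \right)} = -4 + \left(X X + X\right) = -4 + \left(X^{2} + X\right) = -4 + \left(X + X^{2}\right) = -4 + X + X^{2}$)
$\left(D{\left(-4 \right)} + 254\right) \left(204 - 125\right) \left(- \frac{41}{31} + \frac{\left(-7 - 6\right) \left(-11 - 1\right) + 7}{-50}\right) = \left(\left(-4 - 4 + \left(-4\right)^{2}\right) + 254\right) \left(204 - 125\right) \left(- \frac{41}{31} + \frac{\left(-7 - 6\right) \left(-11 - 1\right) + 7}{-50}\right) = \left(\left(-4 - 4 + 16\right) + 254\right) 79 \left(\left(-41\right) \frac{1}{31} + \left(\left(-13\right) \left(-12\right) + 7\right) \left(- \frac{1}{50}\right)\right) = \left(8 + 254\right) 79 \left(- \frac{41}{31} + \left(156 + 7\right) \left(- \frac{1}{50}\right)\right) = 262 \cdot 79 \left(- \frac{41}{31} + 163 \left(- \frac{1}{50}\right)\right) = 20698 \left(- \frac{41}{31} - \frac{163}{50}\right) = 20698 \left(- \frac{7103}{1550}\right) = - \frac{73508947}{775}$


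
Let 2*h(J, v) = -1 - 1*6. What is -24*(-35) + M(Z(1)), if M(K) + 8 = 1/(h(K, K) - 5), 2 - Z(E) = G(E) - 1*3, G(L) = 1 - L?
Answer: 14142/17 ≈ 831.88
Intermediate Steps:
h(J, v) = -7/2 (h(J, v) = (-1 - 1*6)/2 = (-1 - 6)/2 = (½)*(-7) = -7/2)
Z(E) = 4 + E (Z(E) = 2 - ((1 - E) - 1*3) = 2 - ((1 - E) - 3) = 2 - (-2 - E) = 2 + (2 + E) = 4 + E)
M(K) = -138/17 (M(K) = -8 + 1/(-7/2 - 5) = -8 + 1/(-17/2) = -8 - 2/17 = -138/17)
-24*(-35) + M(Z(1)) = -24*(-35) - 138/17 = 840 - 138/17 = 14142/17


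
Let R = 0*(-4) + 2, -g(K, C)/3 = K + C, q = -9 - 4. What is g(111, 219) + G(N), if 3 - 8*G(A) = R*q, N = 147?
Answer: -7891/8 ≈ -986.38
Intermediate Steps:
q = -13
g(K, C) = -3*C - 3*K (g(K, C) = -3*(K + C) = -3*(C + K) = -3*C - 3*K)
R = 2 (R = 0 + 2 = 2)
G(A) = 29/8 (G(A) = 3/8 - (-13)/4 = 3/8 - 1/8*(-26) = 3/8 + 13/4 = 29/8)
g(111, 219) + G(N) = (-3*219 - 3*111) + 29/8 = (-657 - 333) + 29/8 = -990 + 29/8 = -7891/8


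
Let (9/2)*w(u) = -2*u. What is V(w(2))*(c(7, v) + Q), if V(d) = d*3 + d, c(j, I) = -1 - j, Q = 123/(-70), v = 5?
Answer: 10928/315 ≈ 34.692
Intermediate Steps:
Q = -123/70 (Q = 123*(-1/70) = -123/70 ≈ -1.7571)
w(u) = -4*u/9 (w(u) = 2*(-2*u)/9 = -4*u/9)
V(d) = 4*d (V(d) = 3*d + d = 4*d)
V(w(2))*(c(7, v) + Q) = (4*(-4/9*2))*((-1 - 1*7) - 123/70) = (4*(-8/9))*((-1 - 7) - 123/70) = -32*(-8 - 123/70)/9 = -32/9*(-683/70) = 10928/315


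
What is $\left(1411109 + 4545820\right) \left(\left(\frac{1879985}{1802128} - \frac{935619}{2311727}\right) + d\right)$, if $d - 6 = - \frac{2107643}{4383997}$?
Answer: $\frac{60903451743036977900776905}{1660350368807421712} \approx 3.6681 \cdot 10^{7}$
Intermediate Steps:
$d = \frac{24196339}{4383997}$ ($d = 6 - \frac{2107643}{4383997} = \frac{24196339}{4383997} \approx 5.5192$)
$\left(1411109 + 4545820\right) \left(\left(\frac{1879985}{1802128} - \frac{935619}{2311727}\right) + d\right) = \left(1411109 + 4545820\right) \left(\left(\frac{1879985}{1802128} - \frac{935619}{2311727}\right) + \frac{24196339}{4383997}\right) = 5956929 \left(\left(1879985 \cdot \frac{1}{1802128} - \frac{935619}{2311727}\right) + \frac{24196339}{4383997}\right) = 5956929 \left(\left(\frac{1879985}{1802128} - \frac{935619}{2311727}\right) + \frac{24196339}{4383997}\right) = 5956929 \left(\frac{2659906886863}{4166027955056} + \frac{24196339}{4383997}\right) = 5956929 \cdot \frac{112463648496298471395}{18263854056881638832} = \frac{60903451743036977900776905}{1660350368807421712}$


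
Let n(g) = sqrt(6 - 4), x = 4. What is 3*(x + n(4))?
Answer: 12 + 3*sqrt(2) ≈ 16.243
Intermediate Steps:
n(g) = sqrt(2)
3*(x + n(4)) = 3*(4 + sqrt(2)) = 12 + 3*sqrt(2)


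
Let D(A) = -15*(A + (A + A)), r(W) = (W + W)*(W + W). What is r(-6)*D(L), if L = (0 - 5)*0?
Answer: 0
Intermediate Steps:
r(W) = 4*W**2 (r(W) = (2*W)*(2*W) = 4*W**2)
L = 0 (L = -5*0 = 0)
D(A) = -45*A (D(A) = -15*(A + 2*A) = -45*A)
r(-6)*D(L) = (4*(-6)**2)*(-45*0) = (4*36)*0 = 144*0 = 0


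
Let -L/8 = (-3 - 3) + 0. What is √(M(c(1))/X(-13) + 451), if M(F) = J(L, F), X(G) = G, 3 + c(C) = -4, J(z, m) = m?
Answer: √76310/13 ≈ 21.249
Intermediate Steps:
L = 48 (L = -8*((-3 - 3) + 0) = -8*(-6 + 0) = -8*(-6) = 48)
c(C) = -7 (c(C) = -3 - 4 = -7)
M(F) = F
√(M(c(1))/X(-13) + 451) = √(-7/(-13) + 451) = √(-7*(-1/13) + 451) = √(7/13 + 451) = √(5870/13) = √76310/13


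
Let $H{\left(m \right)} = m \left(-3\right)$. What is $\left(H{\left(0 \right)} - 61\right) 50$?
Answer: $-3050$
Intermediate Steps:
$H{\left(m \right)} = - 3 m$
$\left(H{\left(0 \right)} - 61\right) 50 = \left(\left(-3\right) 0 - 61\right) 50 = \left(0 - 61\right) 50 = \left(-61\right) 50 = -3050$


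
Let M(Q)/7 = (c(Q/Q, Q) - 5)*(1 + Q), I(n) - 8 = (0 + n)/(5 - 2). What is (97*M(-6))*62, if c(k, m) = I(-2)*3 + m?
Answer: -2315390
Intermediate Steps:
I(n) = 8 + n/3 (I(n) = 8 + (0 + n)/(5 - 2) = 8 + n/3)
c(k, m) = 22 + m (c(k, m) = (8 + (1/3)*(-2))*3 + m = (8 - 2/3)*3 + m = (22/3)*3 + m = 22 + m)
M(Q) = 7*(1 + Q)*(17 + Q) (M(Q) = 7*(((22 + Q) - 5)*(1 + Q)) = 7*((17 + Q)*(1 + Q)) = 7*((1 + Q)*(17 + Q)) = 7*(1 + Q)*(17 + Q))
(97*M(-6))*62 = (97*(119 + 7*(-6)**2 + 126*(-6)))*62 = (97*(119 + 7*36 - 756))*62 = (97*(119 + 252 - 756))*62 = (97*(-385))*62 = -37345*62 = -2315390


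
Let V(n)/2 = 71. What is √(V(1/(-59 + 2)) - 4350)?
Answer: 4*I*√263 ≈ 64.869*I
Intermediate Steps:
V(n) = 142 (V(n) = 2*71 = 142)
√(V(1/(-59 + 2)) - 4350) = √(142 - 4350) = √(-4208) = 4*I*√263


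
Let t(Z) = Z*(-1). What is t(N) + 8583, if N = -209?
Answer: 8792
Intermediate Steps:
t(Z) = -Z
t(N) + 8583 = -1*(-209) + 8583 = 209 + 8583 = 8792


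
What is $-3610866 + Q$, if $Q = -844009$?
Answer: $-4454875$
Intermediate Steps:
$-3610866 + Q = -3610866 - 844009 = -4454875$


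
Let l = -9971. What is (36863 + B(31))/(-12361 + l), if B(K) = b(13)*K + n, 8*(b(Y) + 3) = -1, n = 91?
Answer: -294857/178656 ≈ -1.6504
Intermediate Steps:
b(Y) = -25/8 (b(Y) = -3 + (1/8)*(-1) = -3 - 1/8 = -25/8)
B(K) = 91 - 25*K/8 (B(K) = -25*K/8 + 91 = 91 - 25*K/8)
(36863 + B(31))/(-12361 + l) = (36863 + (91 - 25/8*31))/(-12361 - 9971) = (36863 + (91 - 775/8))/(-22332) = (36863 - 47/8)*(-1/22332) = (294857/8)*(-1/22332) = -294857/178656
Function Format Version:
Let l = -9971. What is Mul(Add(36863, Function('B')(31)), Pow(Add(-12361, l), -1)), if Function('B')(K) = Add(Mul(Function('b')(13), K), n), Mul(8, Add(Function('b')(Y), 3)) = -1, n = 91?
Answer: Rational(-294857, 178656) ≈ -1.6504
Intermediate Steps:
Function('b')(Y) = Rational(-25, 8) (Function('b')(Y) = Add(-3, Mul(Rational(1, 8), -1)) = Add(-3, Rational(-1, 8)) = Rational(-25, 8))
Function('B')(K) = Add(91, Mul(Rational(-25, 8), K)) (Function('B')(K) = Add(Mul(Rational(-25, 8), K), 91) = Add(91, Mul(Rational(-25, 8), K)))
Mul(Add(36863, Function('B')(31)), Pow(Add(-12361, l), -1)) = Mul(Add(36863, Add(91, Mul(Rational(-25, 8), 31))), Pow(Add(-12361, -9971), -1)) = Mul(Add(36863, Add(91, Rational(-775, 8))), Pow(-22332, -1)) = Mul(Add(36863, Rational(-47, 8)), Rational(-1, 22332)) = Mul(Rational(294857, 8), Rational(-1, 22332)) = Rational(-294857, 178656)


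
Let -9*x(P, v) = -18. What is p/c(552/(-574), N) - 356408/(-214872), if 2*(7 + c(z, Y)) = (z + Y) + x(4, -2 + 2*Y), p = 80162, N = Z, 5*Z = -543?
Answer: -685726966941/520590091 ≈ -1317.2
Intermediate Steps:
Z = -543/5 (Z = (⅕)*(-543) = -543/5 ≈ -108.60)
N = -543/5 ≈ -108.60
x(P, v) = 2 (x(P, v) = -⅑*(-18) = 2)
c(z, Y) = -6 + Y/2 + z/2 (c(z, Y) = -7 + ((z + Y) + 2)/2 = -7 + ((Y + z) + 2)/2 = -7 + (2 + Y + z)/2 = -7 + (1 + Y/2 + z/2) = -6 + Y/2 + z/2)
p/c(552/(-574), N) - 356408/(-214872) = 80162/(-6 + (½)*(-543/5) + (552/(-574))/2) - 356408/(-214872) = 80162/(-6 - 543/10 + (552*(-1/574))/2) - 356408*(-1/214872) = 80162/(-6 - 543/10 + (½)*(-276/287)) + 44551/26859 = 80162/(-6 - 543/10 - 138/287) + 44551/26859 = 80162/(-174441/2870) + 44551/26859 = 80162*(-2870/174441) + 44551/26859 = -230064940/174441 + 44551/26859 = -685726966941/520590091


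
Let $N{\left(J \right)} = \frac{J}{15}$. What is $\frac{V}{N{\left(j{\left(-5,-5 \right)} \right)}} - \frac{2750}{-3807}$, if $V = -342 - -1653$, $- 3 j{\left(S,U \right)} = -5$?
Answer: $\frac{44921543}{3807} \approx 11800.0$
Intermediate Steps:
$j{\left(S,U \right)} = \frac{5}{3}$ ($j{\left(S,U \right)} = \left(- \frac{1}{3}\right) \left(-5\right) = \frac{5}{3}$)
$V = 1311$ ($V = -342 + 1653 = 1311$)
$N{\left(J \right)} = \frac{J}{15}$ ($N{\left(J \right)} = J \frac{1}{15} = \frac{J}{15}$)
$\frac{V}{N{\left(j{\left(-5,-5 \right)} \right)}} - \frac{2750}{-3807} = \frac{1311}{\frac{1}{15} \cdot \frac{5}{3}} - \frac{2750}{-3807} = 1311 \frac{1}{\frac{1}{9}} - - \frac{2750}{3807} = 1311 \cdot 9 + \frac{2750}{3807} = 11799 + \frac{2750}{3807} = \frac{44921543}{3807}$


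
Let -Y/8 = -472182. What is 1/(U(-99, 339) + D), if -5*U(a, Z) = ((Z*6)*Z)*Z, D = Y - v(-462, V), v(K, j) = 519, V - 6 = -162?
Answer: -5/214864629 ≈ -2.3270e-8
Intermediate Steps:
V = -156 (V = 6 - 162 = -156)
Y = 3777456 (Y = -8*(-472182) = 3777456)
D = 3776937 (D = 3777456 - 1*519 = 3777456 - 519 = 3776937)
U(a, Z) = -6*Z³/5 (U(a, Z) = -(Z*6)*Z*Z/5 = -(6*Z)*Z*Z/5 = -6*Z²*Z/5 = -6*Z³/5)
1/(U(-99, 339) + D) = 1/(-6/5*339³ + 3776937) = 1/(-6/5*38958219 + 3776937) = 1/(-233749314/5 + 3776937) = 1/(-214864629/5) = -5/214864629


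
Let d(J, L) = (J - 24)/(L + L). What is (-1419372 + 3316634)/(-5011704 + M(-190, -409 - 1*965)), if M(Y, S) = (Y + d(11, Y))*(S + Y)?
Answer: -180239890/447886763 ≈ -0.40242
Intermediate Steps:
d(J, L) = (-24 + J)/(2*L) (d(J, L) = (-24 + J)/((2*L)) = (-24 + J)*(1/(2*L)) = (-24 + J)/(2*L))
M(Y, S) = (S + Y)*(Y - 13/(2*Y)) (M(Y, S) = (Y + (-24 + 11)/(2*Y))*(S + Y) = (Y + (½)*(-13)/Y)*(S + Y) = (Y - 13/(2*Y))*(S + Y) = (S + Y)*(Y - 13/(2*Y)))
(-1419372 + 3316634)/(-5011704 + M(-190, -409 - 1*965)) = (-1419372 + 3316634)/(-5011704 + (-13/2 + (-190)² + (-409 - 1*965)*(-190) - 13/2*(-409 - 1*965)/(-190))) = 1897262/(-5011704 + (-13/2 + 36100 + (-409 - 965)*(-190) - 13/2*(-409 - 965)*(-1/190))) = 1897262/(-5011704 + (-13/2 + 36100 - 1374*(-190) - 13/2*(-1374)*(-1/190))) = 1897262/(-5011704 + (-13/2 + 36100 + 261060 - 8931/190)) = 1897262/(-5011704 + 28225117/95) = 1897262/(-447886763/95) = 1897262*(-95/447886763) = -180239890/447886763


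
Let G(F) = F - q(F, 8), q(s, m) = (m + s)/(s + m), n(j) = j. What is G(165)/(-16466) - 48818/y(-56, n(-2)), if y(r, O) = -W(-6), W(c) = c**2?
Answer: 200957821/148194 ≈ 1356.0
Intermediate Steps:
y(r, O) = -36 (y(r, O) = -1*(-6)**2 = -1*36 = -36)
q(s, m) = 1 (q(s, m) = (m + s)/(m + s) = 1)
G(F) = -1 + F (G(F) = F - 1*1 = F - 1 = -1 + F)
G(165)/(-16466) - 48818/y(-56, n(-2)) = (-1 + 165)/(-16466) - 48818/(-36) = 164*(-1/16466) - 48818*(-1/36) = -82/8233 + 24409/18 = 200957821/148194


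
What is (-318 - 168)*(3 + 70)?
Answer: -35478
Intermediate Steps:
(-318 - 168)*(3 + 70) = -486*73 = -35478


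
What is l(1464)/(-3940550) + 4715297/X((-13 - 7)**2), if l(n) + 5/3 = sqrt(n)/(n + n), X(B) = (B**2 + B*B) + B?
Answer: 371617282547/25251044400 - sqrt(366)/5768965200 ≈ 14.717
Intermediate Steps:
X(B) = B + 2*B**2 (X(B) = (B**2 + B**2) + B = 2*B**2 + B = B + 2*B**2)
l(n) = -5/3 + 1/(2*sqrt(n)) (l(n) = -5/3 + sqrt(n)/(n + n) = -5/3 + sqrt(n)/((2*n)) = -5/3 + (1/(2*n))*sqrt(n) = -5/3 + 1/(2*sqrt(n)))
l(1464)/(-3940550) + 4715297/X((-13 - 7)**2) = (-5/3 + 1/(2*sqrt(1464)))/(-3940550) + 4715297/(((-13 - 7)**2*(1 + 2*(-13 - 7)**2))) = (-5/3 + (sqrt(366)/732)/2)*(-1/3940550) + 4715297/(((-20)**2*(1 + 2*(-20)**2))) = (-5/3 + sqrt(366)/1464)*(-1/3940550) + 4715297/((400*(1 + 2*400))) = (1/2364330 - sqrt(366)/5768965200) + 4715297/((400*(1 + 800))) = (1/2364330 - sqrt(366)/5768965200) + 4715297/((400*801)) = (1/2364330 - sqrt(366)/5768965200) + 4715297/320400 = 371617282547/25251044400 - sqrt(366)/5768965200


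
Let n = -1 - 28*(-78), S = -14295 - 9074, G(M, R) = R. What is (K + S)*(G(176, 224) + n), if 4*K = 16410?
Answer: -92748931/2 ≈ -4.6374e+7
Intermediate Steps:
S = -23369
K = 8205/2 (K = (¼)*16410 = 8205/2 ≈ 4102.5)
n = 2183 (n = -1 + 2184 = 2183)
(K + S)*(G(176, 224) + n) = (8205/2 - 23369)*(224 + 2183) = -38533/2*2407 = -92748931/2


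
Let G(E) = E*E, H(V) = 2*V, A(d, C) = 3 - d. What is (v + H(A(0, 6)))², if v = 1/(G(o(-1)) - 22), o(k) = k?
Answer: 15625/441 ≈ 35.431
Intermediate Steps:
G(E) = E²
v = -1/21 (v = 1/((-1)² - 22) = 1/(1 - 22) = 1/(-21) = -1/21 ≈ -0.047619)
(v + H(A(0, 6)))² = (-1/21 + 2*(3 - 1*0))² = (-1/21 + 2*(3 + 0))² = (-1/21 + 2*3)² = (-1/21 + 6)² = (125/21)² = 15625/441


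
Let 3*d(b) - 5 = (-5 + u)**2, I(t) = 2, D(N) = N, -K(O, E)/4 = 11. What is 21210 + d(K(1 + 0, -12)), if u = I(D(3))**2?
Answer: 21212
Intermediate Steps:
K(O, E) = -44 (K(O, E) = -4*11 = -44)
u = 4 (u = 2**2 = 4)
d(b) = 2 (d(b) = 5/3 + (-5 + 4)**2/3 = 5/3 + (1/3)*(-1)**2 = 5/3 + (1/3)*1 = 5/3 + 1/3 = 2)
21210 + d(K(1 + 0, -12)) = 21210 + 2 = 21212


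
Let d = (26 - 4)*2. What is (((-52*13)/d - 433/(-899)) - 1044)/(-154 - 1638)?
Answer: 2617821/4430272 ≈ 0.59089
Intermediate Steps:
d = 44 (d = 22*2 = 44)
(((-52*13)/d - 433/(-899)) - 1044)/(-154 - 1638) = ((-52*13/44 - 433/(-899)) - 1044)/(-154 - 1638) = ((-676*1/44 - 433*(-1/899)) - 1044)/(-1792) = ((-169/11 + 433/899) - 1044)*(-1/1792) = (-147168/9889 - 1044)*(-1/1792) = -10471284/9889*(-1/1792) = 2617821/4430272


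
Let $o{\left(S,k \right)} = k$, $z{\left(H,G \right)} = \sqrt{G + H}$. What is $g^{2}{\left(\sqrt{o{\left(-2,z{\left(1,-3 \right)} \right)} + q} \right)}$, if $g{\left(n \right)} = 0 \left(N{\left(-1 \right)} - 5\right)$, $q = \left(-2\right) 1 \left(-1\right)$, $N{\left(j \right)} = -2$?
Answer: $0$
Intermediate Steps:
$q = 2$ ($q = \left(-2\right) \left(-1\right) = 2$)
$g{\left(n \right)} = 0$ ($g{\left(n \right)} = 0 \left(-2 - 5\right) = 0 \left(-7\right) = 0$)
$g^{2}{\left(\sqrt{o{\left(-2,z{\left(1,-3 \right)} \right)} + q} \right)} = 0^{2} = 0$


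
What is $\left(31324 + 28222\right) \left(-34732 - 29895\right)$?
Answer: $-3848279342$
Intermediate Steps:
$\left(31324 + 28222\right) \left(-34732 - 29895\right) = 59546 \left(-64627\right) = -3848279342$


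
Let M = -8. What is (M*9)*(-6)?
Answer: 432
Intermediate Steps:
(M*9)*(-6) = -8*9*(-6) = -72*(-6) = 432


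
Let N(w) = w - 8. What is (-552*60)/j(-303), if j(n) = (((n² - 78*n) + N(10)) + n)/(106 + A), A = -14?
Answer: -1523520/57571 ≈ -26.463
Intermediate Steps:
N(w) = -8 + w
j(n) = 1/46 - 77*n/92 + n²/92 (j(n) = (((n² - 78*n) + (-8 + 10)) + n)/(106 - 14) = (((n² - 78*n) + 2) + n)/92 = ((2 + n² - 78*n) + n)*(1/92) = (2 + n² - 77*n)*(1/92) = 1/46 - 77*n/92 + n²/92)
(-552*60)/j(-303) = (-552*60)/(1/46 - 77/92*(-303) + (1/92)*(-303)²) = -33120/(1/46 + 23331/92 + (1/92)*91809) = -33120/(1/46 + 23331/92 + 91809/92) = -33120/57571/46 = -33120*46/57571 = -1523520/57571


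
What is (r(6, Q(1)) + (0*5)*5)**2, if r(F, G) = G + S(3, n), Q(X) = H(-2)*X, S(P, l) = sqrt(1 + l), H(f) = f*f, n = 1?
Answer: (4 + sqrt(2))**2 ≈ 29.314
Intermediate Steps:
H(f) = f**2
Q(X) = 4*X (Q(X) = (-2)**2*X = 4*X)
r(F, G) = G + sqrt(2) (r(F, G) = G + sqrt(1 + 1) = G + sqrt(2))
(r(6, Q(1)) + (0*5)*5)**2 = ((4*1 + sqrt(2)) + (0*5)*5)**2 = ((4 + sqrt(2)) + 0*5)**2 = ((4 + sqrt(2)) + 0)**2 = (4 + sqrt(2))**2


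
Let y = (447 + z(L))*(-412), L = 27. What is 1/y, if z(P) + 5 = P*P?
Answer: -1/482452 ≈ -2.0727e-6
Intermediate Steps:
z(P) = -5 + P² (z(P) = -5 + P*P = -5 + P²)
y = -482452 (y = (447 + (-5 + 27²))*(-412) = (447 + (-5 + 729))*(-412) = (447 + 724)*(-412) = 1171*(-412) = -482452)
1/y = 1/(-482452) = -1/482452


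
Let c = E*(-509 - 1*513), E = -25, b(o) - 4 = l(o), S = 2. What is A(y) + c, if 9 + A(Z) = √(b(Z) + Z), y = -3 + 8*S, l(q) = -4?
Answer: 25541 + √13 ≈ 25545.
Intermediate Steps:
b(o) = 0 (b(o) = 4 - 4 = 0)
y = 13 (y = -3 + 8*2 = -3 + 16 = 13)
A(Z) = -9 + √Z (A(Z) = -9 + √(0 + Z) = -9 + √Z)
c = 25550 (c = -25*(-509 - 1*513) = -25*(-509 - 513) = -25*(-1022) = 25550)
A(y) + c = (-9 + √13) + 25550 = 25541 + √13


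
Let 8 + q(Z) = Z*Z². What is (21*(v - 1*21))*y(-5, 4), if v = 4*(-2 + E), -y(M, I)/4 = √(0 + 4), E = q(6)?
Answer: -134904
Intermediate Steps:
q(Z) = -8 + Z³ (q(Z) = -8 + Z*Z² = -8 + Z³)
E = 208 (E = -8 + 6³ = -8 + 216 = 208)
y(M, I) = -8 (y(M, I) = -4*√(0 + 4) = -4*√4 = -4*2 = -8)
v = 824 (v = 4*(-2 + 208) = 4*206 = 824)
(21*(v - 1*21))*y(-5, 4) = (21*(824 - 1*21))*(-8) = (21*(824 - 21))*(-8) = (21*803)*(-8) = 16863*(-8) = -134904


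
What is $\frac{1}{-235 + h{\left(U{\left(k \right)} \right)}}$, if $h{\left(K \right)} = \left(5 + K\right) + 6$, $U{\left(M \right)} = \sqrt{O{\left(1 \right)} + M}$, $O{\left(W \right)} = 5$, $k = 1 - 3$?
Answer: $- \frac{224}{50173} - \frac{\sqrt{3}}{50173} \approx -0.0044991$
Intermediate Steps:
$k = -2$ ($k = 1 - 3 = -2$)
$U{\left(M \right)} = \sqrt{5 + M}$
$h{\left(K \right)} = 11 + K$
$\frac{1}{-235 + h{\left(U{\left(k \right)} \right)}} = \frac{1}{-235 + \left(11 + \sqrt{5 - 2}\right)} = \frac{1}{-235 + \left(11 + \sqrt{3}\right)} = \frac{1}{-224 + \sqrt{3}}$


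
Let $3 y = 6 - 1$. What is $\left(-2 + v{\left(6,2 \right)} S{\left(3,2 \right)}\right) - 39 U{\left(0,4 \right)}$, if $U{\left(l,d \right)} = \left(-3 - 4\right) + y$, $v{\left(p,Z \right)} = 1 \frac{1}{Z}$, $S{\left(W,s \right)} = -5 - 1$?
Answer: $203$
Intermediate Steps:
$S{\left(W,s \right)} = -6$ ($S{\left(W,s \right)} = -5 - 1 = -6$)
$y = \frac{5}{3}$ ($y = \frac{6 - 1}{3} = \frac{1}{3} \cdot 5 = \frac{5}{3} \approx 1.6667$)
$v{\left(p,Z \right)} = \frac{1}{Z}$
$U{\left(l,d \right)} = - \frac{16}{3}$ ($U{\left(l,d \right)} = \left(-3 - 4\right) + \frac{5}{3} = -7 + \frac{5}{3} = - \frac{16}{3}$)
$\left(-2 + v{\left(6,2 \right)} S{\left(3,2 \right)}\right) - 39 U{\left(0,4 \right)} = \left(-2 + \frac{1}{2} \left(-6\right)\right) - -208 = \left(-2 + \frac{1}{2} \left(-6\right)\right) + 208 = \left(-2 - 3\right) + 208 = -5 + 208 = 203$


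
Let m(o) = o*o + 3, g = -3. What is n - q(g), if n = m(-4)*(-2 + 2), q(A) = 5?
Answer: -5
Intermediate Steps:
m(o) = 3 + o² (m(o) = o² + 3 = 3 + o²)
n = 0 (n = (3 + (-4)²)*(-2 + 2) = (3 + 16)*0 = 19*0 = 0)
n - q(g) = 0 - 1*5 = 0 - 5 = -5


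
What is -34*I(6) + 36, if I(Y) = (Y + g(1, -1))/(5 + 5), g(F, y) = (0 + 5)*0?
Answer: 78/5 ≈ 15.600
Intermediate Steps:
g(F, y) = 0 (g(F, y) = 5*0 = 0)
I(Y) = Y/10 (I(Y) = (Y + 0)/(5 + 5) = Y/10)
-34*I(6) + 36 = -17*6/5 + 36 = -34*⅗ + 36 = -102/5 + 36 = 78/5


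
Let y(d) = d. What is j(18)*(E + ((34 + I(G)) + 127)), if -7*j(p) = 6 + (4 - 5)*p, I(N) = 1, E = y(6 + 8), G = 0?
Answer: 2112/7 ≈ 301.71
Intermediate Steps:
E = 14 (E = 6 + 8 = 14)
j(p) = -6/7 + p/7 (j(p) = -(6 + (4 - 5)*p)/7 = -(6 - p)/7 = -6/7 + p/7)
j(18)*(E + ((34 + I(G)) + 127)) = (-6/7 + (⅐)*18)*(14 + ((34 + 1) + 127)) = (-6/7 + 18/7)*(14 + (35 + 127)) = 12*(14 + 162)/7 = (12/7)*176 = 2112/7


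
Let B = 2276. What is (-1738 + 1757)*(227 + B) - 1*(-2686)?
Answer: 50243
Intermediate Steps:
(-1738 + 1757)*(227 + B) - 1*(-2686) = (-1738 + 1757)*(227 + 2276) - 1*(-2686) = 19*2503 + 2686 = 47557 + 2686 = 50243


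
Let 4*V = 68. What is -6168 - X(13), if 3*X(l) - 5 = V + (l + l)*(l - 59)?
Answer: -17330/3 ≈ -5776.7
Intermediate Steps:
V = 17 (V = (¼)*68 = 17)
X(l) = 22/3 + 2*l*(-59 + l)/3 (X(l) = 5/3 + (17 + (l + l)*(l - 59))/3 = 5/3 + (17 + (2*l)*(-59 + l))/3 = 5/3 + (17 + 2*l*(-59 + l))/3 = 5/3 + (17/3 + 2*l*(-59 + l)/3) = 22/3 + 2*l*(-59 + l)/3)
-6168 - X(13) = -6168 - (22/3 - 118/3*13 + (⅔)*13²) = -6168 - (22/3 - 1534/3 + (⅔)*169) = -6168 - (22/3 - 1534/3 + 338/3) = -6168 - 1*(-1174/3) = -6168 + 1174/3 = -17330/3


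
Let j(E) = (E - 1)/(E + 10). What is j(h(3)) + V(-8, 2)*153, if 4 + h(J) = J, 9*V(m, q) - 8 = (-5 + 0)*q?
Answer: -308/9 ≈ -34.222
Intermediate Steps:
V(m, q) = 8/9 - 5*q/9 (V(m, q) = 8/9 + ((-5 + 0)*q)/9 = 8/9 + (-5*q)/9 = 8/9 - 5*q/9)
h(J) = -4 + J
j(E) = (-1 + E)/(10 + E)
j(h(3)) + V(-8, 2)*153 = (-1 + (-4 + 3))/(10 + (-4 + 3)) + (8/9 - 5/9*2)*153 = (-1 - 1)/(10 - 1) + (8/9 - 10/9)*153 = -2/9 - 2/9*153 = (⅑)*(-2) - 34 = -2/9 - 34 = -308/9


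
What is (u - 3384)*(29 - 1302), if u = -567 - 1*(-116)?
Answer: 4881955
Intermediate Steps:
u = -451 (u = -567 + 116 = -451)
(u - 3384)*(29 - 1302) = (-451 - 3384)*(29 - 1302) = -3835*(-1273) = 4881955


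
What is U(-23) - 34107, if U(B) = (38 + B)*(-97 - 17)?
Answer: -35817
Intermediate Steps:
U(B) = -4332 - 114*B (U(B) = (38 + B)*(-114) = -4332 - 114*B)
U(-23) - 34107 = (-4332 - 114*(-23)) - 34107 = (-4332 + 2622) - 34107 = -1710 - 34107 = -35817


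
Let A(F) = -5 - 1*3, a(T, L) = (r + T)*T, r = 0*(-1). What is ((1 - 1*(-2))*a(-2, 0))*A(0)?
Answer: -96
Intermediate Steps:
r = 0
a(T, L) = T**2 (a(T, L) = (0 + T)*T = T*T = T**2)
A(F) = -8 (A(F) = -5 - 3 = -8)
((1 - 1*(-2))*a(-2, 0))*A(0) = ((1 - 1*(-2))*(-2)**2)*(-8) = ((1 + 2)*4)*(-8) = (3*4)*(-8) = 12*(-8) = -96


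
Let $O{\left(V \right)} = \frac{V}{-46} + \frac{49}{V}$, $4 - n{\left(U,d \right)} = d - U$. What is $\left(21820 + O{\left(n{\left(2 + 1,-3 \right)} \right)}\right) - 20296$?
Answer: $\frac{351597}{230} \approx 1528.7$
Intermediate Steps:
$n{\left(U,d \right)} = 4 + U - d$ ($n{\left(U,d \right)} = 4 - \left(d - U\right) = 4 + \left(U - d\right) = 4 + U - d$)
$O{\left(V \right)} = \frac{49}{V} - \frac{V}{46}$ ($O{\left(V \right)} = V \left(- \frac{1}{46}\right) + \frac{49}{V} = - \frac{V}{46} + \frac{49}{V} = \frac{49}{V} - \frac{V}{46}$)
$\left(21820 + O{\left(n{\left(2 + 1,-3 \right)} \right)}\right) - 20296 = \left(21820 + \left(\frac{49}{4 + \left(2 + 1\right) - -3} - \frac{4 + \left(2 + 1\right) - -3}{46}\right)\right) - 20296 = \left(21820 + \left(\frac{49}{4 + 3 + 3} - \frac{4 + 3 + 3}{46}\right)\right) - 20296 = \left(21820 + \left(\frac{49}{10} - \frac{5}{23}\right)\right) - 20296 = \left(21820 + \frac{1077}{230}\right) - 20296 = \frac{5019677}{230} - 20296 = \frac{351597}{230}$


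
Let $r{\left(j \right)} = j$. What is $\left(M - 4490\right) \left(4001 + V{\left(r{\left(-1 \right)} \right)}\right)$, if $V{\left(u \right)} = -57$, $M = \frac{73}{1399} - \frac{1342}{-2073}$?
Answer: $- \frac{51349071451192}{2900127} \approx -1.7706 \cdot 10^{7}$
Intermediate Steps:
$M = \frac{2028787}{2900127}$ ($M = 73 \cdot \frac{1}{1399} - - \frac{1342}{2073} = \frac{73}{1399} + \frac{1342}{2073} = \frac{2028787}{2900127} \approx 0.69955$)
$\left(M - 4490\right) \left(4001 + V{\left(r{\left(-1 \right)} \right)}\right) = \left(\frac{2028787}{2900127} - 4490\right) \left(4001 - 57\right) = \left(- \frac{13019541443}{2900127}\right) 3944 = - \frac{51349071451192}{2900127}$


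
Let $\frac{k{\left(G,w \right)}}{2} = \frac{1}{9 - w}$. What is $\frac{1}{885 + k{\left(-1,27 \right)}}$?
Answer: $\frac{9}{7964} \approx 0.0011301$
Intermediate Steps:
$k{\left(G,w \right)} = \frac{2}{9 - w}$
$\frac{1}{885 + k{\left(-1,27 \right)}} = \frac{1}{885 - \frac{2}{-9 + 27}} = \frac{1}{885 - \frac{2}{18}} = \frac{1}{885 - \frac{1}{9}} = \frac{1}{\frac{7964}{9}} = \frac{9}{7964}$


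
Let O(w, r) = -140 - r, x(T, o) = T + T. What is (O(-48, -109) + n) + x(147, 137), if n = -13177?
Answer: -12914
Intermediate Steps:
x(T, o) = 2*T
(O(-48, -109) + n) + x(147, 137) = ((-140 - 1*(-109)) - 13177) + 2*147 = ((-140 + 109) - 13177) + 294 = (-31 - 13177) + 294 = -13208 + 294 = -12914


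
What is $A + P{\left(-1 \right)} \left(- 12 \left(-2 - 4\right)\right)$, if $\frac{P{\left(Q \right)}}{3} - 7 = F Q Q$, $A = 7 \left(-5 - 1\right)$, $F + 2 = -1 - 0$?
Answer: $822$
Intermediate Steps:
$F = -3$ ($F = -2 - 1 = -3$)
$A = -42$ ($A = 7 \left(-6\right) = -42$)
$P{\left(Q \right)} = 21 - 9 Q^{2}$ ($P{\left(Q \right)} = 21 + 3 \left(- 3 Q Q\right) = 21 + 3 \left(- 3 Q^{2}\right) = 21 - 9 Q^{2}$)
$A + P{\left(-1 \right)} \left(- 12 \left(-2 - 4\right)\right) = -42 + \left(21 - 9 \left(-1\right)^{2}\right) \left(- 12 \left(-2 - 4\right)\right) = -42 + \left(21 - 9\right) \left(\left(-12\right) \left(-6\right)\right) = -42 + \left(21 - 9\right) 72 = -42 + 12 \cdot 72 = -42 + 864 = 822$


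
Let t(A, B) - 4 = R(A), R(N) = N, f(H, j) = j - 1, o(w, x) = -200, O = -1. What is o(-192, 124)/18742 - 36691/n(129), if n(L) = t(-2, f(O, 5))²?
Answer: -343831761/37484 ≈ -9172.8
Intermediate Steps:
f(H, j) = -1 + j
t(A, B) = 4 + A
n(L) = 4 (n(L) = (4 - 2)² = 2² = 4)
o(-192, 124)/18742 - 36691/n(129) = -200/18742 - 36691/4 = -200*1/18742 - 36691*¼ = -100/9371 - 36691/4 = -343831761/37484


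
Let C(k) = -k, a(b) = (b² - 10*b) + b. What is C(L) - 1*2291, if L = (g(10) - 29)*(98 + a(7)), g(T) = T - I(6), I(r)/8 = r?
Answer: 3337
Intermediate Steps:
I(r) = 8*r
g(T) = -48 + T (g(T) = T - 8*6 = T - 1*48 = T - 48 = -48 + T)
a(b) = b² - 9*b
L = -5628 (L = ((-48 + 10) - 29)*(98 + 7*(-9 + 7)) = (-38 - 29)*(98 + 7*(-2)) = -67*(98 - 14) = -67*84 = -5628)
C(L) - 1*2291 = -1*(-5628) - 1*2291 = 5628 - 2291 = 3337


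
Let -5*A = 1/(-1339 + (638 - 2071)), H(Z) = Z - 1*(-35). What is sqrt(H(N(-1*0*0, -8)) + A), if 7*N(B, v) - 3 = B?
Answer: sqrt(189050785)/2310 ≈ 5.9522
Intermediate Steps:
N(B, v) = 3/7 + B/7
H(Z) = 35 + Z (H(Z) = Z + 35 = 35 + Z)
A = 1/13860 (A = -1/(5*(-1339 + (638 - 2071))) = -1/(5*(-1339 - 1433)) = -1/5/(-2772) = -1/5*(-1/2772) = 1/13860 ≈ 7.2150e-5)
sqrt(H(N(-1*0*0, -8)) + A) = sqrt((35 + (3/7 + (-1*0*0)/7)) + 1/13860) = sqrt((35 + (3/7 + (0*0)/7)) + 1/13860) = sqrt((35 + (3/7 + (1/7)*0)) + 1/13860) = sqrt((35 + (3/7 + 0)) + 1/13860) = sqrt((35 + 3/7) + 1/13860) = sqrt(248/7 + 1/13860) = sqrt(491041/13860) = sqrt(189050785)/2310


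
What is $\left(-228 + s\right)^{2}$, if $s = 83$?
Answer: $21025$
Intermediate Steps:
$\left(-228 + s\right)^{2} = \left(-228 + 83\right)^{2} = \left(-145\right)^{2} = 21025$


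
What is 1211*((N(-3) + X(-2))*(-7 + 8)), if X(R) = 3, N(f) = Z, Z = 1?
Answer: 4844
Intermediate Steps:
N(f) = 1
1211*((N(-3) + X(-2))*(-7 + 8)) = 1211*((1 + 3)*(-7 + 8)) = 1211*(4*1) = 1211*4 = 4844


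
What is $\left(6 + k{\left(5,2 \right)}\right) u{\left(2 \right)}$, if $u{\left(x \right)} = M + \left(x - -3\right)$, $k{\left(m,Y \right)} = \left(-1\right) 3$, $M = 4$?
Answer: $27$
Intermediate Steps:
$k{\left(m,Y \right)} = -3$
$u{\left(x \right)} = 7 + x$ ($u{\left(x \right)} = 4 + \left(x - -3\right) = 4 + \left(x + 3\right) = 4 + \left(3 + x\right) = 7 + x$)
$\left(6 + k{\left(5,2 \right)}\right) u{\left(2 \right)} = \left(6 - 3\right) \left(7 + 2\right) = 3 \cdot 9 = 27$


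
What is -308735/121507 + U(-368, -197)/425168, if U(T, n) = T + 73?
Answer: -131300087045/51660888176 ≈ -2.5416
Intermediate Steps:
U(T, n) = 73 + T
-308735/121507 + U(-368, -197)/425168 = -308735/121507 + (73 - 368)/425168 = -308735*1/121507 - 295*1/425168 = -308735/121507 - 295/425168 = -131300087045/51660888176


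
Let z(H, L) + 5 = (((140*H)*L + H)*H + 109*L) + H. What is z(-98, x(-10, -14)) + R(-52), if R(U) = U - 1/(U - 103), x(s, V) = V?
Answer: -2916467134/155 ≈ -1.8816e+7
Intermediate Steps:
z(H, L) = -5 + H + 109*L + H*(H + 140*H*L) (z(H, L) = -5 + ((((140*H)*L + H)*H + 109*L) + H) = -5 + (((140*H*L + H)*H + 109*L) + H) = -5 + (((H + 140*H*L)*H + 109*L) + H) = -5 + ((H*(H + 140*H*L) + 109*L) + H) = -5 + ((109*L + H*(H + 140*H*L)) + H) = -5 + (H + 109*L + H*(H + 140*H*L)) = -5 + H + 109*L + H*(H + 140*H*L))
R(U) = U - 1/(-103 + U)
z(-98, x(-10, -14)) + R(-52) = (-5 - 98 + (-98)² + 109*(-14) + 140*(-14)*(-98)²) + (-1 + (-52)² - 103*(-52))/(-103 - 52) = (-5 - 98 + 9604 - 1526 + 140*(-14)*9604) + (-1 + 2704 + 5356)/(-155) = (-5 - 98 + 9604 - 1526 - 18823840) - 1/155*8059 = -18815865 - 8059/155 = -2916467134/155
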